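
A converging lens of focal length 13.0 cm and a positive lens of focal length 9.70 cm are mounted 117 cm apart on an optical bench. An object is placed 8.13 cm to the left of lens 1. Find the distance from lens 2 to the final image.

10.4 cm

Lens 1: 1/d_i1 = 1/f₁ − 1/d_o1 = 1/(13.0) − 1/(8.13) = -0.04608, so d_i1 = -21.70 cm.
The intermediate image is 21.70 cm to the left of lens 1 (virtual), which is 117 − (-21.70) = 138.7 cm to the left of lens 2, so d_o2 = +138.7 cm.
Lens 2: 1/d_i2 = 1/f₂ − 1/d_o2 = 1/(9.70) − 1/(138.7) = 0.09588, so d_i2 = 10.4 cm.
The final image is real, 10.4 cm to the right of lens 2 (overall magnification ≈ -0.20).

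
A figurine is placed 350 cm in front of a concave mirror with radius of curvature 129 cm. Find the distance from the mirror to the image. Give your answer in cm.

79.1 cm

f = R/2 = 129/2 = 64.50 cm.
Mirror equation: 1/v = 1/f − 1/u = 1/(64.50) − 1/(350) = 0.01550 − 0.002857 = 0.01265, so v = 79.1 cm.
The image is real, inverted and reduced, in front of the mirror.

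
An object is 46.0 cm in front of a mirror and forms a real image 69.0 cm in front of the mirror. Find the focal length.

Real image ⇒ d_i = +69.0 cm.
1/f = 1/d_o + 1/d_i = 1/(46.0) + 1/(69.0) = 0.03623, so f = 27.6 cm.
Since f is positive, the mirror is concave.

f = 27.6 cm (concave)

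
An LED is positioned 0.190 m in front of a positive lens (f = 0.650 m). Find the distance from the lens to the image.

Lens equation: 1/d_i = 1/f − 1/d_o = 1/(0.6500) − 1/(0.190) = 1.538 − 5.263 = -3.725, so d_i = -0.268 m.
The image is virtual, upright and enlarged, on the same side as the object.

0.268 m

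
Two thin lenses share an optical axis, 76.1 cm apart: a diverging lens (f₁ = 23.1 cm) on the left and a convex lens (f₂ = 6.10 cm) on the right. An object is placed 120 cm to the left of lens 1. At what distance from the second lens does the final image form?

Lens 1 is diverging, so f₁ = −23.1 cm.
Lens 1: 1/d_i1 = 1/f₁ − 1/d_o1 = 1/(-23.1) − 1/(120) = -0.05162, so d_i1 = -19.37 cm.
The intermediate image is 19.37 cm to the left of lens 1 (virtual), which is 76.1 − (-19.37) = 95.47 cm to the left of lens 2, so d_o2 = +95.47 cm.
Lens 2: 1/d_i2 = 1/f₂ − 1/d_o2 = 1/(6.10) − 1/(95.47) = 0.1535, so d_i2 = 6.52 cm.
The final image is real, 6.52 cm to the right of lens 2 (overall magnification ≈ -0.011).

6.52 cm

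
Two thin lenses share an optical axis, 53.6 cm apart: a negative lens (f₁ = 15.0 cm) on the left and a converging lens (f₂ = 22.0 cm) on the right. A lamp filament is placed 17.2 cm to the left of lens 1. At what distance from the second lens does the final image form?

Lens 1 is diverging, so f₁ = −15.0 cm.
Lens 1: 1/d_i1 = 1/f₁ − 1/d_o1 = 1/(-15.0) − 1/(17.2) = -0.1248, so d_i1 = -8.012 cm.
The intermediate image is 8.012 cm to the left of lens 1 (virtual), which is 53.6 − (-8.012) = 61.61 cm to the left of lens 2, so d_o2 = +61.61 cm.
Lens 2: 1/d_i2 = 1/f₂ − 1/d_o2 = 1/(22.0) − 1/(61.61) = 0.02922, so d_i2 = 34.2 cm.
The final image is real, 34.2 cm to the right of lens 2 (overall magnification ≈ -0.26).

34.2 cm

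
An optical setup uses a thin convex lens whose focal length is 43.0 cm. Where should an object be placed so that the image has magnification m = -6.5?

m = −d_i/d_o ⇒ d_i = −m·d_o.
1/f = 1/d_o + 1/d_i = 1/d_o − 1/(m·d_o) = (1 − 1/m)/d_o, so d_o = f(1 − 1/m) = (43.00)(1 − 1/(-6.5)) = 49.6 cm.

49.6 cm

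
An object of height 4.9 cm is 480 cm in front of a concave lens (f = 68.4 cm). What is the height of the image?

For a concave lens, f = -68.4 cm.
1/d_i = 1/f − 1/d_o = 1/(-68.40) − 1/(480) = -0.01670, so d_i = -59.87 cm.
m = −d_i/d_o = +0.1247.
|h_i| = |m|·h_o = 0.1247 × 4.9 = 0.611 cm. The image is virtual, upright and reduced, on the same side as the object.

0.611 cm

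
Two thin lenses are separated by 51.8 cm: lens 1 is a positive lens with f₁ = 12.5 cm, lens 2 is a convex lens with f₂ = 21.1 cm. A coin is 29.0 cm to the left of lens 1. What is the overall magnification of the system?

m = +1.83

Lens 1: 1/d_i1 = 1/(12.5) − 1/(29.0) = 0.04552, so d_i1 = 21.97 cm; m₁ = −d_i1/d_o1 = -0.7576.
d_o2 = 51.8 − (21.97) = 29.83 cm.
Lens 2: 1/d_i2 = 1/(21.1) − 1/(29.83) = 0.01387, so d_i2 = 72.10 cm; m₂ = −d_i2/d_o2 = -2.417.
m = m₁·m₂ = (-0.7576)(-2.417) = +1.83.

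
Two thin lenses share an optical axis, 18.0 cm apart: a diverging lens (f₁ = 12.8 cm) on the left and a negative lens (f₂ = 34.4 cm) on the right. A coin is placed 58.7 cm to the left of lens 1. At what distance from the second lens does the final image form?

15.6 cm

Lens 1 is diverging, so f₁ = −12.8 cm.
Lens 1: 1/d_i1 = 1/f₁ − 1/d_o1 = 1/(-12.8) − 1/(58.7) = -0.09516, so d_i1 = -10.51 cm.
The intermediate image is 10.51 cm to the left of lens 1 (virtual), which is 18.0 − (-10.51) = 28.51 cm to the left of lens 2, so d_o2 = +28.51 cm.
Lens 2 is diverging, so f₂ = −34.4 cm.
Lens 2: 1/d_i2 = 1/f₂ − 1/d_o2 = 1/(-34.4) − 1/(28.51) = -0.06415, so d_i2 = -15.6 cm.
The final image is virtual, 15.6 cm to the left of lens 2 (overall magnification ≈ 0.098).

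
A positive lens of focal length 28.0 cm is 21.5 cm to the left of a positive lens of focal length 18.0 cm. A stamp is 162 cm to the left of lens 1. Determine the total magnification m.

m = -0.124

Lens 1: 1/d_i1 = 1/(28.0) − 1/(162) = 0.02954, so d_i1 = 33.85 cm; m₁ = −d_i1/d_o1 = -0.2090.
d_o2 = 21.5 − (33.85) = -12.35 cm (virtual object).
Lens 2: 1/d_i2 = 1/(18.0) − 1/(-12.35) = 0.1365, so d_i2 = 7.325 cm; m₂ = −d_i2/d_o2 = +0.5931.
m = m₁·m₂ = (-0.2090)(+0.5931) = -0.124.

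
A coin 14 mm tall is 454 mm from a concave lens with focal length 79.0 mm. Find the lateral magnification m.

m = +0.148

For a concave lens, f = -79.0 mm.
1/d_i = 1/f − 1/d_o = 1/(-79.00) − 1/(454) = -0.01486, so d_i = -67.29 mm.
m = −d_i/d_o = −(-67.29)/(454) = +0.148.
The image is virtual, upright and reduced, on the same side as the object.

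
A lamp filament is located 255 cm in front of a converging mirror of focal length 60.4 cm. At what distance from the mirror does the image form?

Mirror equation: 1/s_i = 1/f − 1/s_o = 1/(60.40) − 1/(255) = 0.01656 − 0.003922 = 0.01263, so s_i = 79.1 cm.
The image is real, inverted and reduced, in front of the mirror.

79.1 cm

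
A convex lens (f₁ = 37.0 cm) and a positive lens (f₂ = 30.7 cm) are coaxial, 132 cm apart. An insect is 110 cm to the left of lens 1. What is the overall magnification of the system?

m = +0.342

Lens 1: 1/d_i1 = 1/(37.0) − 1/(110) = 0.01794, so d_i1 = 55.75 cm; m₁ = −d_i1/d_o1 = -0.5068.
d_o2 = 132 − (55.75) = 76.25 cm.
Lens 2: 1/d_i2 = 1/(30.7) − 1/(76.25) = 0.01946, so d_i2 = 51.39 cm; m₂ = −d_i2/d_o2 = -0.6740.
m = m₁·m₂ = (-0.5068)(-0.6740) = +0.342.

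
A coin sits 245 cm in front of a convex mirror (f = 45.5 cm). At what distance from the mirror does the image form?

For a convex mirror, f = -45.5 cm.
Mirror equation: 1/v = 1/f − 1/u = 1/(-45.50) − 1/(245) = -0.02198 − 0.004082 = -0.02606, so v = -38.4 cm.
The image is virtual, upright and reduced, behind the mirror.

38.4 cm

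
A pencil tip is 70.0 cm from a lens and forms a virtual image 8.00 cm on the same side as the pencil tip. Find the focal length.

Virtual image ⇒ d_i = −8.00 cm.
1/f = 1/d_o + 1/d_i = 1/(70.0) + 1/(-8.00) = -0.1107, so f = -9.03 cm.
Since f is negative, the lens is diverging.

f = -9.03 cm (diverging)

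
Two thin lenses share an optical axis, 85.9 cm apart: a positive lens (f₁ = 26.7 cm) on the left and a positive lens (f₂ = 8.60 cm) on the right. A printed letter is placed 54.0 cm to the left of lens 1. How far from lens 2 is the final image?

11.6 cm

Lens 1: 1/d_i1 = 1/f₁ − 1/d_o1 = 1/(26.7) − 1/(54.0) = 0.01893, so d_i1 = 52.81 cm.
The intermediate image is 52.81 cm to the right of lens 1, which is 85.9 − (52.81) = 33.09 cm to the left of lens 2, so d_o2 = +33.09 cm.
Lens 2: 1/d_i2 = 1/f₂ − 1/d_o2 = 1/(8.60) − 1/(33.09) = 0.08606, so d_i2 = 11.6 cm.
The final image is real, 11.6 cm to the right of lens 2 (overall magnification ≈ 0.34).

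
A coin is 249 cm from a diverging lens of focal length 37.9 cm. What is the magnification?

For a diverging lens, f = -37.9 cm.
1/d_i = 1/f − 1/d_o = 1/(-37.90) − 1/(249) = -0.03040, so d_i = -32.89 cm.
m = −d_i/d_o = −(-32.89)/(249) = +0.132.
The image is virtual, upright and reduced, on the same side as the object.

m = +0.132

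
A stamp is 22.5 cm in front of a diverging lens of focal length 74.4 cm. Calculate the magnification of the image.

For a diverging lens, f = -74.4 cm.
1/d_i = 1/f − 1/d_o = 1/(-74.40) − 1/(22.5) = -0.05789, so d_i = -17.28 cm.
m = −d_i/d_o = −(-17.28)/(22.5) = +0.768.
The image is virtual, upright and reduced, on the same side as the object.

m = +0.768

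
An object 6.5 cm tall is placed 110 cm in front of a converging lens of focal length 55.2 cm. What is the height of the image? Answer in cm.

1/d_i = 1/f − 1/d_o = 1/(55.20) − 1/(110) = 0.009025, so d_i = 110.8 cm.
m = −d_i/d_o = -1.007.
|h_i| = |m|·h_o = 1.007 × 6.5 = 6.55 cm. The image is real, inverted and enlarged, on the far side of the lens.

6.55 cm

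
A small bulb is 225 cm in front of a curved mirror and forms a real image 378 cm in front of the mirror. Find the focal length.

f = 141 cm (concave)

Real image ⇒ d_i = +378 cm.
1/f = 1/d_o + 1/d_i = 1/(225) + 1/(378) = 0.007090, so f = 141 cm.
Since f is positive, the curved mirror is concave.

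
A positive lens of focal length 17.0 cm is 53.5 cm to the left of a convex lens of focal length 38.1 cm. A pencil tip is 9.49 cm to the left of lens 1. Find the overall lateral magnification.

m = -2.34

Lens 1: 1/d_i1 = 1/(17.0) − 1/(9.49) = -0.04655, so d_i1 = -21.48 cm; m₁ = −d_i1/d_o1 = +2.263.
d_o2 = 53.5 − (-21.48) = 74.98 cm.
Lens 2: 1/d_i2 = 1/(38.1) − 1/(74.98) = 0.01291, so d_i2 = 77.46 cm; m₂ = −d_i2/d_o2 = -1.033.
m = m₁·m₂ = (+2.263)(-1.033) = -2.34.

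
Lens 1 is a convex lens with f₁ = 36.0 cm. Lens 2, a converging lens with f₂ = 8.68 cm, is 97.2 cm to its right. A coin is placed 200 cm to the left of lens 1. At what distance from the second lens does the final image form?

Lens 1: 1/d_i1 = 1/f₁ − 1/d_o1 = 1/(36.0) − 1/(200) = 0.02278, so d_i1 = 43.90 cm.
The intermediate image is 43.90 cm to the right of lens 1, which is 97.2 − (43.90) = 53.30 cm to the left of lens 2, so d_o2 = +53.30 cm.
Lens 2: 1/d_i2 = 1/f₂ − 1/d_o2 = 1/(8.68) − 1/(53.30) = 0.09645, so d_i2 = 10.4 cm.
The final image is real, 10.4 cm to the right of lens 2 (overall magnification ≈ 0.043).

10.4 cm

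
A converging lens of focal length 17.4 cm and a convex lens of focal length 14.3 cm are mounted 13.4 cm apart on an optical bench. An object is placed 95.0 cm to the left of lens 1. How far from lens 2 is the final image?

5.09 cm

Lens 1: 1/d_i1 = 1/f₁ − 1/d_o1 = 1/(17.4) − 1/(95.0) = 0.04694, so d_i1 = 21.30 cm.
The intermediate image is 21.30 cm to the right of lens 1, which lies 7.900 cm to the right of lens 2 — a virtual object — so d_o2 = −7.900 cm.
Lens 2: 1/d_i2 = 1/f₂ − 1/d_o2 = 1/(14.3) − 1/(-7.900) = 0.1965, so d_i2 = 5.09 cm.
The final image is real, 5.09 cm to the right of lens 2 (overall magnification ≈ -0.14).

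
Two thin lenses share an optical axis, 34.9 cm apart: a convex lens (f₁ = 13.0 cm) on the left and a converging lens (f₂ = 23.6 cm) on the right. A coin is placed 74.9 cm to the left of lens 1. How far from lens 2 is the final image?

102 cm

Lens 1: 1/d_i1 = 1/f₁ − 1/d_o1 = 1/(13.0) − 1/(74.9) = 0.06357, so d_i1 = 15.73 cm.
The intermediate image is 15.73 cm to the right of lens 1, which is 34.9 − (15.73) = 19.17 cm to the left of lens 2, so d_o2 = +19.17 cm.
Lens 2: 1/d_i2 = 1/f₂ − 1/d_o2 = 1/(23.6) − 1/(19.17) = -0.009792, so d_i2 = -102 cm.
The final image is virtual, 102 cm to the left of lens 2 (overall magnification ≈ -1.1).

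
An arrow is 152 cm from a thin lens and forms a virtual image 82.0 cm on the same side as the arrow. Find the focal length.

Virtual image ⇒ d_i = −82.0 cm.
1/f = 1/d_o + 1/d_i = 1/(152) + 1/(-82.0) = -0.005616, so f = -178 cm.
Since f is negative, the thin lens is diverging.

f = -178 cm (diverging)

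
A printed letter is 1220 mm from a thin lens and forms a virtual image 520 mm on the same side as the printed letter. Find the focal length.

Virtual image ⇒ d_i = −520 mm.
1/f = 1/d_o + 1/d_i = 1/(1220) + 1/(-520) = -0.001103, so f = -906 mm.
Since f is negative, the thin lens is diverging.

f = -906 mm (diverging)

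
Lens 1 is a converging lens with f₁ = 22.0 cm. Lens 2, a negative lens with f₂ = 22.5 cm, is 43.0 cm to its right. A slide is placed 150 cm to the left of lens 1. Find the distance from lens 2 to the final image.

Lens 1: 1/d_i1 = 1/f₁ − 1/d_o1 = 1/(22.0) − 1/(150) = 0.03879, so d_i1 = 25.78 cm.
The intermediate image is 25.78 cm to the right of lens 1, which is 43.0 − (25.78) = 17.22 cm to the left of lens 2, so d_o2 = +17.22 cm.
Lens 2 is diverging, so f₂ = −22.5 cm.
Lens 2: 1/d_i2 = 1/f₂ − 1/d_o2 = 1/(-22.5) − 1/(17.22) = -0.1025, so d_i2 = -9.75 cm.
The final image is virtual, 9.75 cm to the left of lens 2 (overall magnification ≈ -0.097).

9.75 cm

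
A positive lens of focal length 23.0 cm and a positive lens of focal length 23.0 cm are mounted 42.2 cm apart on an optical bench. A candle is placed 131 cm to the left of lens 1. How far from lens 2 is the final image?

37.8 cm

Lens 1: 1/d_i1 = 1/f₁ − 1/d_o1 = 1/(23.0) − 1/(131) = 0.03584, so d_i1 = 27.90 cm.
The intermediate image is 27.90 cm to the right of lens 1, which is 42.2 − (27.90) = 14.30 cm to the left of lens 2, so d_o2 = +14.30 cm.
Lens 2: 1/d_i2 = 1/f₂ − 1/d_o2 = 1/(23.0) − 1/(14.30) = -0.02645, so d_i2 = -37.8 cm.
The final image is virtual, 37.8 cm to the left of lens 2 (overall magnification ≈ -0.56).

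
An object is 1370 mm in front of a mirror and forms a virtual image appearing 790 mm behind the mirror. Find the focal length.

Virtual image ⇒ d_i = −790 mm.
1/f = 1/d_o + 1/d_i = 1/(1370) + 1/(-790) = -0.0005359, so f = -1870 mm.
Since f is negative, the mirror is convex.

f = -1870 mm (convex)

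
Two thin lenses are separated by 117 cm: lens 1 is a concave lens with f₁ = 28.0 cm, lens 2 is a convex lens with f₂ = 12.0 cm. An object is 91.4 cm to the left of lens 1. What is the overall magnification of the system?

m = -0.0223

f₁ = −28.0 cm (diverging).
Lens 1: 1/d_i1 = 1/(-28.0) − 1/(91.4) = -0.04666, so d_i1 = -21.43 cm; m₁ = −d_i1/d_o1 = +0.2345.
d_o2 = 117 − (-21.43) = 138.4 cm.
Lens 2: 1/d_i2 = 1/(12.0) − 1/(138.4) = 0.07611, so d_i2 = 13.14 cm; m₂ = −d_i2/d_o2 = -0.09494.
m = m₁·m₂ = (+0.2345)(-0.09494) = -0.0223.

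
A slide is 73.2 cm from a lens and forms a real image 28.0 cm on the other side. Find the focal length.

Real image ⇒ d_i = +28.0 cm.
1/f = 1/d_o + 1/d_i = 1/(73.2) + 1/(28.0) = 0.04938, so f = 20.3 cm.
Since f is positive, the lens is converging.

f = 20.3 cm (converging)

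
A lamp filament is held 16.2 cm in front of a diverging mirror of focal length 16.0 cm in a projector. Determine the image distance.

For a diverging mirror, f = -16.0 cm.
Mirror equation: 1/q = 1/f − 1/p = 1/(-16.00) − 1/(16.2) = -0.06250 − 0.06173 = -0.1242, so q = -8.05 cm.
The image is virtual, upright and reduced, behind the mirror.

8.05 cm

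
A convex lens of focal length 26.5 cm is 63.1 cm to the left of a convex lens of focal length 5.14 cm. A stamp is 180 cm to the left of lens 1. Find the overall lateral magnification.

m = +0.0330

Lens 1: 1/d_i1 = 1/(26.5) − 1/(180) = 0.03218, so d_i1 = 31.07 cm; m₁ = −d_i1/d_o1 = -0.1726.
d_o2 = 63.1 − (31.07) = 32.03 cm.
Lens 2: 1/d_i2 = 1/(5.14) − 1/(32.03) = 0.1633, so d_i2 = 6.123 cm; m₂ = −d_i2/d_o2 = -0.1911.
m = m₁·m₂ = (-0.1726)(-0.1911) = +0.0330.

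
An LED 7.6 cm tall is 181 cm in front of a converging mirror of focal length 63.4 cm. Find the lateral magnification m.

1/d_i = 1/f − 1/d_o = 1/(63.40) − 1/(181) = 0.01025, so d_i = 97.58 cm.
m = −d_i/d_o = −(97.58)/(181) = -0.539.
The image is real, inverted and reduced, in front of the mirror.

m = -0.539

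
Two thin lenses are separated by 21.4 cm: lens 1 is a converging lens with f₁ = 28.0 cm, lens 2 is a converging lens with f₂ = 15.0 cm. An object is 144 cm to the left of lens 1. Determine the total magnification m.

m = -0.128

Lens 1: 1/d_i1 = 1/(28.0) − 1/(144) = 0.02877, so d_i1 = 34.76 cm; m₁ = −d_i1/d_o1 = -0.2414.
d_o2 = 21.4 − (34.76) = -13.36 cm (virtual object).
Lens 2: 1/d_i2 = 1/(15.0) − 1/(-13.36) = 0.1415, so d_i2 = 7.066 cm; m₂ = −d_i2/d_o2 = +0.5289.
m = m₁·m₂ = (-0.2414)(+0.5289) = -0.128.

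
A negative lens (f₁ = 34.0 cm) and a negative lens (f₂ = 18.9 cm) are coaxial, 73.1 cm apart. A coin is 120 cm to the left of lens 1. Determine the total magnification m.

m = +0.0352

f₁ = −34.0 cm (diverging).
Lens 1: 1/d_i1 = 1/(-34.0) − 1/(120) = -0.03775, so d_i1 = -26.49 cm; m₁ = −d_i1/d_o1 = +0.2207.
d_o2 = 73.1 − (-26.49) = 99.59 cm.
f₂ = −18.9 cm (diverging).
Lens 2: 1/d_i2 = 1/(-18.9) − 1/(99.59) = -0.06295, so d_i2 = -15.89 cm; m₂ = −d_i2/d_o2 = +0.1595.
m = m₁·m₂ = (+0.2207)(+0.1595) = +0.0352.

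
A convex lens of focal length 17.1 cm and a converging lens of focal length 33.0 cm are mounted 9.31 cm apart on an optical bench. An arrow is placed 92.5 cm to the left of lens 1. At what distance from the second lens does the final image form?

8.62 cm

Lens 1: 1/d_i1 = 1/f₁ − 1/d_o1 = 1/(17.1) − 1/(92.5) = 0.04767, so d_i1 = 20.98 cm.
The intermediate image is 20.98 cm to the right of lens 1, which lies 11.67 cm to the right of lens 2 — a virtual object — so d_o2 = −11.67 cm.
Lens 2: 1/d_i2 = 1/f₂ − 1/d_o2 = 1/(33.0) − 1/(-11.67) = 0.1160, so d_i2 = 8.62 cm.
The final image is real, 8.62 cm to the right of lens 2 (overall magnification ≈ -0.17).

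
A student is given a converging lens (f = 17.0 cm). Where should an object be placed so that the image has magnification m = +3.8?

m = −d_i/d_o ⇒ d_i = −m·d_o.
1/f = 1/d_o + 1/d_i = 1/d_o − 1/(m·d_o) = (1 − 1/m)/d_o, so d_o = f(1 − 1/m) = (17.00)(1 − 1/(+3.8)) = 12.5 cm.

12.5 cm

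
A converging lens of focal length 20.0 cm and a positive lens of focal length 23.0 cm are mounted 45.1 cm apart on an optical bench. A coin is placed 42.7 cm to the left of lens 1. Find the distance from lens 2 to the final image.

Lens 1: 1/d_i1 = 1/f₁ − 1/d_o1 = 1/(20.0) − 1/(42.7) = 0.02658, so d_i1 = 37.62 cm.
The intermediate image is 37.62 cm to the right of lens 1, which is 45.1 − (37.62) = 7.480 cm to the left of lens 2, so d_o2 = +7.480 cm.
Lens 2: 1/d_i2 = 1/f₂ − 1/d_o2 = 1/(23.0) − 1/(7.480) = -0.09021, so d_i2 = -11.1 cm.
The final image is virtual, 11.1 cm to the left of lens 2 (overall magnification ≈ -1.3).

11.1 cm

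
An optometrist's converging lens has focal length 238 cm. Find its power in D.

P = +0.420 D

f = 238 cm = 2.38 m.
P = 1/f = 1/(2.38 m) = +0.420 D.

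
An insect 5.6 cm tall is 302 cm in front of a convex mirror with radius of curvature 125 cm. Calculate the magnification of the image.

f = R/2 = 125/2 = 62.50 cm; for a convex mirror, f = -62.50 cm.
1/d_i = 1/f − 1/d_o = 1/(-62.50) − 1/(302) = -0.01931, so d_i = -51.78 cm.
m = −d_i/d_o = −(-51.78)/(302) = +0.171.
The image is virtual, upright and reduced, behind the mirror.

m = +0.171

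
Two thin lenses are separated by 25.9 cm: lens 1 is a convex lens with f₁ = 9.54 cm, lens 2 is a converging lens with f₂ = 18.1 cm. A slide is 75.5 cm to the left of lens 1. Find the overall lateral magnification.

Lens 1: 1/d_i1 = 1/(9.54) − 1/(75.5) = 0.09158, so d_i1 = 10.92 cm; m₁ = −d_i1/d_o1 = -0.1446.
d_o2 = 25.9 − (10.92) = 14.98 cm.
Lens 2: 1/d_i2 = 1/(18.1) − 1/(14.98) = -0.01151, so d_i2 = -86.90 cm; m₂ = −d_i2/d_o2 = +5.801.
m = m₁·m₂ = (-0.1446)(+5.801) = -0.839.

m = -0.839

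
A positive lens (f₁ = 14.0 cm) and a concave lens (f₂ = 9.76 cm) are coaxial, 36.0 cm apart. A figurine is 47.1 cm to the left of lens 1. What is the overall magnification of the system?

m = -0.160

Lens 1: 1/d_i1 = 1/(14.0) − 1/(47.1) = 0.05020, so d_i1 = 19.92 cm; m₁ = −d_i1/d_o1 = -0.4229.
d_o2 = 36.0 − (19.92) = 16.08 cm.
f₂ = −9.76 cm (diverging).
Lens 2: 1/d_i2 = 1/(-9.76) − 1/(16.08) = -0.1646, so d_i2 = -6.074 cm; m₂ = −d_i2/d_o2 = +0.3777.
m = m₁·m₂ = (-0.4229)(+0.3777) = -0.160.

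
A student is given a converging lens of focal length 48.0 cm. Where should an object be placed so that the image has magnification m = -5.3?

m = −d_i/d_o ⇒ d_i = −m·d_o.
1/f = 1/d_o + 1/d_i = 1/d_o − 1/(m·d_o) = (1 − 1/m)/d_o, so d_o = f(1 − 1/m) = (48.00)(1 − 1/(-5.3)) = 57.1 cm.

57.1 cm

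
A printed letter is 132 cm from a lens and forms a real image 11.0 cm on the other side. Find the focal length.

Real image ⇒ d_i = +11.0 cm.
1/f = 1/d_o + 1/d_i = 1/(132) + 1/(11.0) = 0.09848, so f = 10.2 cm.
Since f is positive, the lens is converging.

f = 10.2 cm (converging)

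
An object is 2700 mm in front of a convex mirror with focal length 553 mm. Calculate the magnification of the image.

m = +0.170

For a convex mirror, f = -553 mm.
1/d_i = 1/f − 1/d_o = 1/(-553.0) − 1/(2700) = -0.002179, so d_i = -459.0 mm.
m = −d_i/d_o = −(-459.0)/(2700) = +0.170.
The image is virtual, upright and reduced, behind the mirror.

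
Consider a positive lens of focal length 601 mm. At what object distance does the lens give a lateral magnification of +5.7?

496 mm

m = −d_i/d_o ⇒ d_i = −m·d_o.
1/f = 1/d_o + 1/d_i = 1/d_o − 1/(m·d_o) = (1 − 1/m)/d_o, so d_o = f(1 − 1/m) = (601.0)(1 − 1/(+5.7)) = 496 mm.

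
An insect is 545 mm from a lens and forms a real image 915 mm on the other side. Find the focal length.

f = 342 mm (converging)

Real image ⇒ d_i = +915 mm.
1/f = 1/d_o + 1/d_i = 1/(545) + 1/(915) = 0.002928, so f = 342 mm.
Since f is positive, the lens is converging.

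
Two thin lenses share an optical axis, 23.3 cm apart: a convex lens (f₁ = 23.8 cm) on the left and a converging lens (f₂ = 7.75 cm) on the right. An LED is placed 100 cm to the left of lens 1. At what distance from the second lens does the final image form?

3.92 cm

Lens 1: 1/d_i1 = 1/f₁ − 1/d_o1 = 1/(23.8) − 1/(100) = 0.03202, so d_i1 = 31.23 cm.
The intermediate image is 31.23 cm to the right of lens 1, which lies 7.930 cm to the right of lens 2 — a virtual object — so d_o2 = −7.930 cm.
Lens 2: 1/d_i2 = 1/f₂ − 1/d_o2 = 1/(7.75) − 1/(-7.930) = 0.2551, so d_i2 = 3.92 cm.
The final image is real, 3.92 cm to the right of lens 2 (overall magnification ≈ -0.15).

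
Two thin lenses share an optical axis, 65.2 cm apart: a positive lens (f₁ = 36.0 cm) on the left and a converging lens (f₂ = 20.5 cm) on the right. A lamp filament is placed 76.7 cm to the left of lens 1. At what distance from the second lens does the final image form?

Lens 1: 1/d_i1 = 1/f₁ − 1/d_o1 = 1/(36.0) − 1/(76.7) = 0.01474, so d_i1 = 67.84 cm.
The intermediate image is 67.84 cm to the right of lens 1, which lies 2.640 cm to the right of lens 2 — a virtual object — so d_o2 = −2.640 cm.
Lens 2: 1/d_i2 = 1/f₂ − 1/d_o2 = 1/(20.5) − 1/(-2.640) = 0.4276, so d_i2 = 2.34 cm.
The final image is real, 2.34 cm to the right of lens 2 (overall magnification ≈ -0.78).

2.34 cm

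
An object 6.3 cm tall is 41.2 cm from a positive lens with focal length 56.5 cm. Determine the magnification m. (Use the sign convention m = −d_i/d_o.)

1/d_i = 1/f − 1/d_o = 1/(56.50) − 1/(41.2) = -0.006573, so d_i = -152.1 cm.
m = −d_i/d_o = −(-152.1)/(41.2) = +3.69.
The image is virtual, upright and enlarged, on the same side as the object.

m = +3.69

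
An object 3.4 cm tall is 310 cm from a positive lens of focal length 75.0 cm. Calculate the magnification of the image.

1/d_i = 1/f − 1/d_o = 1/(75.00) − 1/(310) = 0.01011, so d_i = 98.94 cm.
m = −d_i/d_o = −(98.94)/(310) = -0.319.
The image is real, inverted and reduced, on the far side of the lens.

m = -0.319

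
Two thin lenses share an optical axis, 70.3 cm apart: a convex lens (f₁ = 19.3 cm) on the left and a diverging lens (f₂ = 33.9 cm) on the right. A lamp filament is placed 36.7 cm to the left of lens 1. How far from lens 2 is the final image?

15.8 cm

Lens 1: 1/d_i1 = 1/f₁ − 1/d_o1 = 1/(19.3) − 1/(36.7) = 0.02457, so d_i1 = 40.71 cm.
The intermediate image is 40.71 cm to the right of lens 1, which is 70.3 − (40.71) = 29.59 cm to the left of lens 2, so d_o2 = +29.59 cm.
Lens 2 is diverging, so f₂ = −33.9 cm.
Lens 2: 1/d_i2 = 1/f₂ − 1/d_o2 = 1/(-33.9) − 1/(29.59) = -0.06329, so d_i2 = -15.8 cm.
The final image is virtual, 15.8 cm to the left of lens 2 (overall magnification ≈ -0.59).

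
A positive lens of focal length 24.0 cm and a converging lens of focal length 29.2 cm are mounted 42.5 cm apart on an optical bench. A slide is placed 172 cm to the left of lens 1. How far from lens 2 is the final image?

29.2 cm

Lens 1: 1/d_i1 = 1/f₁ − 1/d_o1 = 1/(24.0) − 1/(172) = 0.03585, so d_i1 = 27.89 cm.
The intermediate image is 27.89 cm to the right of lens 1, which is 42.5 − (27.89) = 14.61 cm to the left of lens 2, so d_o2 = +14.61 cm.
Lens 2: 1/d_i2 = 1/f₂ − 1/d_o2 = 1/(29.2) − 1/(14.61) = -0.03420, so d_i2 = -29.2 cm.
The final image is virtual, 29.2 cm to the left of lens 2 (overall magnification ≈ -0.32).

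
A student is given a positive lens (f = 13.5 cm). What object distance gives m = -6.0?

m = −d_i/d_o ⇒ d_i = −m·d_o.
1/f = 1/d_o + 1/d_i = 1/d_o − 1/(m·d_o) = (1 − 1/m)/d_o, so d_o = f(1 − 1/m) = (13.50)(1 − 1/(-6.0)) = 15.8 cm.

15.8 cm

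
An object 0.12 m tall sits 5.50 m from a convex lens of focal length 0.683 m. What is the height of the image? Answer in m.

0.0170 m

1/d_i = 1/f − 1/d_o = 1/(0.6830) − 1/(5.50) = 1.282, so d_i = 0.7798 m.
m = −d_i/d_o = -0.1418.
|h_i| = |m|·h_o = 0.1418 × 0.12 = 0.0170 m. The image is real, inverted and reduced, on the far side of the lens.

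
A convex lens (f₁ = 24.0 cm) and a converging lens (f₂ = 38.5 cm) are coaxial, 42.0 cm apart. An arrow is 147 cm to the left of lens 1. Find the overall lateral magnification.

m = -0.298

Lens 1: 1/d_i1 = 1/(24.0) − 1/(147) = 0.03486, so d_i1 = 28.68 cm; m₁ = −d_i1/d_o1 = -0.1951.
d_o2 = 42.0 − (28.68) = 13.32 cm.
Lens 2: 1/d_i2 = 1/(38.5) − 1/(13.32) = -0.04910, so d_i2 = -20.37 cm; m₂ = −d_i2/d_o2 = +1.529.
m = m₁·m₂ = (-0.1951)(+1.529) = -0.298.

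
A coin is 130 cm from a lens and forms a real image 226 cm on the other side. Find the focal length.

f = 82.5 cm (converging)

Real image ⇒ d_i = +226 cm.
1/f = 1/d_o + 1/d_i = 1/(130) + 1/(226) = 0.01212, so f = 82.5 cm.
Since f is positive, the lens is converging.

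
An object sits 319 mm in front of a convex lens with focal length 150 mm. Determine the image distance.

283 mm

Lens equation: 1/s_i = 1/f − 1/s_o = 1/(150.0) − 1/(319) = 0.006667 − 0.003135 = 0.003532, so s_i = 283 mm.
The image is real, inverted and reduced, on the far side of the lens.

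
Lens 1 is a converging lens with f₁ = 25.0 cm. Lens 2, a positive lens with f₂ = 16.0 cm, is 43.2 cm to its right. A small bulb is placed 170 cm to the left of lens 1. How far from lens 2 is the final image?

Lens 1: 1/d_i1 = 1/f₁ − 1/d_o1 = 1/(25.0) − 1/(170) = 0.03412, so d_i1 = 29.31 cm.
The intermediate image is 29.31 cm to the right of lens 1, which is 43.2 − (29.31) = 13.89 cm to the left of lens 2, so d_o2 = +13.89 cm.
Lens 2: 1/d_i2 = 1/f₂ − 1/d_o2 = 1/(16.0) − 1/(13.89) = -0.009494, so d_i2 = -105 cm.
The final image is virtual, 105 cm to the left of lens 2 (overall magnification ≈ -1.3).

105 cm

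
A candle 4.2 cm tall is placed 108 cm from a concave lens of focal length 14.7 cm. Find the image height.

0.503 cm

For a concave lens, f = -14.7 cm.
1/d_i = 1/f − 1/d_o = 1/(-14.70) − 1/(108) = -0.07729, so d_i = -12.94 cm.
m = −d_i/d_o = +0.1198.
|h_i| = |m|·h_o = 0.1198 × 4.2 = 0.503 cm. The image is virtual, upright and reduced, on the same side as the object.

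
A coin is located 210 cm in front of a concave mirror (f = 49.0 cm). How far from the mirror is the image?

Mirror equation: 1/s_i = 1/f − 1/s_o = 1/(49.00) − 1/(210) = 0.02041 − 0.004762 = 0.01565, so s_i = 63.9 cm.
The image is real, inverted and reduced, in front of the mirror.

63.9 cm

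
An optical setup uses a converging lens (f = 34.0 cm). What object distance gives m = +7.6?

29.5 cm

m = −d_i/d_o ⇒ d_i = −m·d_o.
1/f = 1/d_o + 1/d_i = 1/d_o − 1/(m·d_o) = (1 − 1/m)/d_o, so d_o = f(1 − 1/m) = (34.00)(1 − 1/(+7.6)) = 29.5 cm.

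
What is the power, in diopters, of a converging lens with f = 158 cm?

P = +0.633 D

f = 158 cm = 1.58 m.
P = 1/f = 1/(1.58 m) = +0.633 D.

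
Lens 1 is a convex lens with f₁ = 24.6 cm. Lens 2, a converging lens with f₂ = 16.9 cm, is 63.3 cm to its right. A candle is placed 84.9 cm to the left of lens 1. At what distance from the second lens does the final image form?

Lens 1: 1/d_i1 = 1/f₁ − 1/d_o1 = 1/(24.6) − 1/(84.9) = 0.02887, so d_i1 = 34.64 cm.
The intermediate image is 34.64 cm to the right of lens 1, which is 63.3 − (34.64) = 28.66 cm to the left of lens 2, so d_o2 = +28.66 cm.
Lens 2: 1/d_i2 = 1/f₂ − 1/d_o2 = 1/(16.9) − 1/(28.66) = 0.02428, so d_i2 = 41.2 cm.
The final image is real, 41.2 cm to the right of lens 2 (overall magnification ≈ 0.59).

41.2 cm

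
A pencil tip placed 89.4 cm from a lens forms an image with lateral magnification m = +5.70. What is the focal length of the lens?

f = 108 cm (converging)

m = −d_i/d_o ⇒ d_i = −m·d_o = −(+5.70)·(89.4) = -509.6 cm.
1/f = 1/d_o + 1/d_i = 1/(89.4) + 1/(-509.6) = 0.009223, so f = 108 cm.
Since f is positive, the lens is converging.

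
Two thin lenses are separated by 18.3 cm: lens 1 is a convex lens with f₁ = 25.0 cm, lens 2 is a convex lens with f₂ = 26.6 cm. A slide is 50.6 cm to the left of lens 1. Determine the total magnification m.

m = -0.450

Lens 1: 1/d_i1 = 1/(25.0) − 1/(50.6) = 0.02024, so d_i1 = 49.41 cm; m₁ = −d_i1/d_o1 = -0.9765.
d_o2 = 18.3 − (49.41) = -31.11 cm (virtual object).
Lens 2: 1/d_i2 = 1/(26.6) − 1/(-31.11) = 0.06974, so d_i2 = 14.34 cm; m₂ = −d_i2/d_o2 = +0.4609.
m = m₁·m₂ = (-0.9765)(+0.4609) = -0.450.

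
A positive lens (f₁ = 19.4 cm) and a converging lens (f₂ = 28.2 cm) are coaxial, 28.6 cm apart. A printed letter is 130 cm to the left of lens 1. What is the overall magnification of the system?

Lens 1: 1/d_i1 = 1/(19.4) − 1/(130) = 0.04385, so d_i1 = 22.80 cm; m₁ = −d_i1/d_o1 = -0.1754.
d_o2 = 28.6 − (22.80) = 5.800 cm.
Lens 2: 1/d_i2 = 1/(28.2) − 1/(5.800) = -0.1370, so d_i2 = -7.302 cm; m₂ = −d_i2/d_o2 = +1.259.
m = m₁·m₂ = (-0.1754)(+1.259) = -0.221.

m = -0.221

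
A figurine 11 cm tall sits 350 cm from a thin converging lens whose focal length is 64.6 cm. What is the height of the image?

2.49 cm

1/d_i = 1/f − 1/d_o = 1/(64.60) − 1/(350) = 0.01262, so d_i = 79.22 cm.
m = −d_i/d_o = -0.2263.
|h_i| = |m|·h_o = 0.2263 × 11 = 2.49 cm. The image is real, inverted and reduced, on the far side of the lens.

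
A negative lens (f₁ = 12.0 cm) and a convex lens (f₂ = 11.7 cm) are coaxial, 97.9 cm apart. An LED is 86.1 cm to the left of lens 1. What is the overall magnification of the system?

m = -0.0148

f₁ = −12.0 cm (diverging).
Lens 1: 1/d_i1 = 1/(-12.0) − 1/(86.1) = -0.09495, so d_i1 = -10.53 cm; m₁ = −d_i1/d_o1 = +0.1223.
d_o2 = 97.9 − (-10.53) = 108.4 cm.
Lens 2: 1/d_i2 = 1/(11.7) − 1/(108.4) = 0.07624, so d_i2 = 13.12 cm; m₂ = −d_i2/d_o2 = -0.1210.
m = m₁·m₂ = (+0.1223)(-0.1210) = -0.0148.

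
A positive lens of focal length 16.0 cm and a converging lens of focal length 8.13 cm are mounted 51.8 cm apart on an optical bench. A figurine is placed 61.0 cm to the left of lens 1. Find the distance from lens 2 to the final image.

Lens 1: 1/d_i1 = 1/f₁ − 1/d_o1 = 1/(16.0) − 1/(61.0) = 0.04611, so d_i1 = 21.69 cm.
The intermediate image is 21.69 cm to the right of lens 1, which is 51.8 − (21.69) = 30.11 cm to the left of lens 2, so d_o2 = +30.11 cm.
Lens 2: 1/d_i2 = 1/f₂ − 1/d_o2 = 1/(8.13) − 1/(30.11) = 0.08979, so d_i2 = 11.1 cm.
The final image is real, 11.1 cm to the right of lens 2 (overall magnification ≈ 0.13).

11.1 cm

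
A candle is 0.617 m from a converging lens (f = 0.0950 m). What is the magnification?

m = -0.182

1/d_i = 1/f − 1/d_o = 1/(0.09500) − 1/(0.617) = 8.906, so d_i = 0.1123 m.
m = −d_i/d_o = −(0.1123)/(0.617) = -0.182.
The image is real, inverted and reduced, on the far side of the lens.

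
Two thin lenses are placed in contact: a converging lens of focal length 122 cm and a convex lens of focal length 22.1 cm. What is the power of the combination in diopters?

P₁ = 1/f₁ = 1/(1.22 m) = +0.8197 D; P₂ = 1/f₂ = 1/(0.221 m) = +4.525 D.
For thin lenses in contact, P = P₁ + P₂ = (+0.8197) + (+4.525) = +5.34 D.

P = +5.34 D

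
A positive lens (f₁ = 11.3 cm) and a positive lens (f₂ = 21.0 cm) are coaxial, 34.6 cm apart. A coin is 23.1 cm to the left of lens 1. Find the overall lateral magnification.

m = -2.36

Lens 1: 1/d_i1 = 1/(11.3) − 1/(23.1) = 0.04521, so d_i1 = 22.12 cm; m₁ = −d_i1/d_o1 = -0.9576.
d_o2 = 34.6 − (22.12) = 12.48 cm.
Lens 2: 1/d_i2 = 1/(21.0) − 1/(12.48) = -0.03251, so d_i2 = -30.76 cm; m₂ = −d_i2/d_o2 = +2.465.
m = m₁·m₂ = (-0.9576)(+2.465) = -2.36.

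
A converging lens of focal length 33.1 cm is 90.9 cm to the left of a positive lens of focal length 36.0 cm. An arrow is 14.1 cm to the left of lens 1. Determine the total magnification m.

Lens 1: 1/d_i1 = 1/(33.1) − 1/(14.1) = -0.04071, so d_i1 = -24.56 cm; m₁ = −d_i1/d_o1 = +1.742.
d_o2 = 90.9 − (-24.56) = 115.5 cm.
Lens 2: 1/d_i2 = 1/(36.0) − 1/(115.5) = 0.01912, so d_i2 = 52.30 cm; m₂ = −d_i2/d_o2 = -0.4528.
m = m₁·m₂ = (+1.742)(-0.4528) = -0.789.

m = -0.789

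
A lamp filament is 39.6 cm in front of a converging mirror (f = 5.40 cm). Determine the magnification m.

1/d_i = 1/f − 1/d_o = 1/(5.400) − 1/(39.6) = 0.1599, so d_i = 6.253 cm.
m = −d_i/d_o = −(6.253)/(39.6) = -0.158.
The image is real, inverted and reduced, in front of the mirror.

m = -0.158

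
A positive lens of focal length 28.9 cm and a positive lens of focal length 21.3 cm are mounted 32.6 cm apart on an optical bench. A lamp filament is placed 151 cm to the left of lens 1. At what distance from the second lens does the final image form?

2.74 cm

Lens 1: 1/d_i1 = 1/f₁ − 1/d_o1 = 1/(28.9) − 1/(151) = 0.02798, so d_i1 = 35.74 cm.
The intermediate image is 35.74 cm to the right of lens 1, which lies 3.140 cm to the right of lens 2 — a virtual object — so d_o2 = −3.140 cm.
Lens 2: 1/d_i2 = 1/f₂ − 1/d_o2 = 1/(21.3) − 1/(-3.140) = 0.3654, so d_i2 = 2.74 cm.
The final image is real, 2.74 cm to the right of lens 2 (overall magnification ≈ -0.21).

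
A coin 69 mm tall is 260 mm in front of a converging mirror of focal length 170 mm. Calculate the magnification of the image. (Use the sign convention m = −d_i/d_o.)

1/d_i = 1/f − 1/d_o = 1/(170.0) − 1/(260) = 0.002036, so d_i = 491.1 mm.
m = −d_i/d_o = −(491.1)/(260) = -1.89.
The image is real, inverted and enlarged, in front of the mirror.

m = -1.89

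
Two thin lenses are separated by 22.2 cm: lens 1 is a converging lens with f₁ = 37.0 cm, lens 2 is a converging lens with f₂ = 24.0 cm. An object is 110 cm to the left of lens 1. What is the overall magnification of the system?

m = -0.211

Lens 1: 1/d_i1 = 1/(37.0) − 1/(110) = 0.01794, so d_i1 = 55.75 cm; m₁ = −d_i1/d_o1 = -0.5068.
d_o2 = 22.2 − (55.75) = -33.55 cm (virtual object).
Lens 2: 1/d_i2 = 1/(24.0) − 1/(-33.55) = 0.07147, so d_i2 = 13.99 cm; m₂ = −d_i2/d_o2 = +0.4170.
m = m₁·m₂ = (-0.5068)(+0.4170) = -0.211.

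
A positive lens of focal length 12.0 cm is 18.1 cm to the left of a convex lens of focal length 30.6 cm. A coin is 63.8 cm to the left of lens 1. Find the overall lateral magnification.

m = -0.260

Lens 1: 1/d_i1 = 1/(12.0) − 1/(63.8) = 0.06766, so d_i1 = 14.78 cm; m₁ = −d_i1/d_o1 = -0.2317.
d_o2 = 18.1 − (14.78) = 3.320 cm.
Lens 2: 1/d_i2 = 1/(30.6) − 1/(3.320) = -0.2685, so d_i2 = -3.724 cm; m₂ = −d_i2/d_o2 = +1.122.
m = m₁·m₂ = (-0.2317)(+1.122) = -0.260.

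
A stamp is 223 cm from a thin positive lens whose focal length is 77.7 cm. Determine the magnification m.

1/d_i = 1/f − 1/d_o = 1/(77.70) − 1/(223) = 0.008386, so d_i = 119.3 cm.
m = −d_i/d_o = −(119.3)/(223) = -0.535.
The image is real, inverted and reduced, on the far side of the lens.

m = -0.535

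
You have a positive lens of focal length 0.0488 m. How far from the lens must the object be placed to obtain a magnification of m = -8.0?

0.0549 m

m = −d_i/d_o ⇒ d_i = −m·d_o.
1/f = 1/d_o + 1/d_i = 1/d_o − 1/(m·d_o) = (1 − 1/m)/d_o, so d_o = f(1 − 1/m) = (0.04880)(1 − 1/(-8.0)) = 0.0549 m.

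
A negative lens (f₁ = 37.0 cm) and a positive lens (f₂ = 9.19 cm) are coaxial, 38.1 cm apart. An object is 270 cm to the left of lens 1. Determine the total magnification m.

f₁ = −37.0 cm (diverging).
Lens 1: 1/d_i1 = 1/(-37.0) − 1/(270) = -0.03073, so d_i1 = -32.54 cm; m₁ = −d_i1/d_o1 = +0.1205.
d_o2 = 38.1 − (-32.54) = 70.64 cm.
Lens 2: 1/d_i2 = 1/(9.19) − 1/(70.64) = 0.09466, so d_i2 = 10.56 cm; m₂ = −d_i2/d_o2 = -0.1496.
m = m₁·m₂ = (+0.1205)(-0.1496) = -0.0180.

m = -0.0180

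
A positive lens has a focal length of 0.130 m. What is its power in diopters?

P = 1/f = 1/(0.130 m) = +7.69 D.

P = +7.69 D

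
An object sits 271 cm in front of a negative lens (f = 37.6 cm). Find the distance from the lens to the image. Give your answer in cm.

33.0 cm

For a negative lens, f = -37.6 cm.
Thin-lens equation: 1/v = 1/f − 1/u = 1/(-37.60) − 1/(271) = -0.02660 − 0.003690 = -0.03029, so v = -33.0 cm.
The image is virtual, upright and reduced, on the same side as the object.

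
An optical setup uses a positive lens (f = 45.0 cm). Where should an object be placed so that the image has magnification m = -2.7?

m = −d_i/d_o ⇒ d_i = −m·d_o.
1/f = 1/d_o + 1/d_i = 1/d_o − 1/(m·d_o) = (1 − 1/m)/d_o, so d_o = f(1 − 1/m) = (45.00)(1 − 1/(-2.7)) = 61.7 cm.

61.7 cm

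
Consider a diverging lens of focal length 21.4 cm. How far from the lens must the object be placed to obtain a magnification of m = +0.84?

4.08 cm

For a diverging lens, f = -21.4 cm.
m = −d_i/d_o ⇒ d_i = −m·d_o.
1/f = 1/d_o + 1/d_i = 1/d_o − 1/(m·d_o) = (1 − 1/m)/d_o, so d_o = f(1 − 1/m) = (-21.40)(1 − 1/(+0.84)) = 4.08 cm.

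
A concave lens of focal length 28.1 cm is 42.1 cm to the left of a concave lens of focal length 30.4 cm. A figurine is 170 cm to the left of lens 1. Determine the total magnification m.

m = +0.0446

f₁ = −28.1 cm (diverging).
Lens 1: 1/d_i1 = 1/(-28.1) − 1/(170) = -0.04147, so d_i1 = -24.11 cm; m₁ = −d_i1/d_o1 = +0.1418.
d_o2 = 42.1 − (-24.11) = 66.21 cm.
f₂ = −30.4 cm (diverging).
Lens 2: 1/d_i2 = 1/(-30.4) − 1/(66.21) = -0.04800, so d_i2 = -20.83 cm; m₂ = −d_i2/d_o2 = +0.3147.
m = m₁·m₂ = (+0.1418)(+0.3147) = +0.0446.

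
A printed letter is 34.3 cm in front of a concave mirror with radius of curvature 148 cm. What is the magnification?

f = R/2 = 148/2 = 74.00 cm.
1/d_i = 1/f − 1/d_o = 1/(74.00) − 1/(34.3) = -0.01564, so d_i = -63.93 cm.
m = −d_i/d_o = −(-63.93)/(34.3) = +1.86.
The image is virtual, upright and enlarged, behind the mirror.

m = +1.86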